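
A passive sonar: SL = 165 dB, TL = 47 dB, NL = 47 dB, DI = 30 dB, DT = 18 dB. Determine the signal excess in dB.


83 dB


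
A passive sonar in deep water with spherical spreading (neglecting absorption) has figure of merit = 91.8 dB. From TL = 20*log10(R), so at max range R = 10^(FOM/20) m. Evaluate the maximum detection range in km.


38.9 km


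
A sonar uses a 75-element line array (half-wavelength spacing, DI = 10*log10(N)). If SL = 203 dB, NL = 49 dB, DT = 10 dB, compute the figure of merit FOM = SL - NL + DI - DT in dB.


Step 1: DI = 10*log10(75) = 18.75 dB
Step 2: FOM = SL - NL + DI - DT = 203 - 49 + 18.75 - 10 = 162.75

162.75 dB


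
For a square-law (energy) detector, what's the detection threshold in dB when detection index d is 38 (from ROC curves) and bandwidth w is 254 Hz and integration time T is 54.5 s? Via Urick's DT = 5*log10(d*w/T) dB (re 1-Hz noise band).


DT = 5*log10(d*w/T) = 5*log10(38 * 254 / 54.5) = 5*log10(177.1) = 11.24

11.24 dB


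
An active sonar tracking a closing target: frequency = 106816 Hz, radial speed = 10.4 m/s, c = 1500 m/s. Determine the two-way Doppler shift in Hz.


fd = 2*f*v/c = 2 * 106816 * 10.4 / 1500 = 1481.18

1481.18 Hz


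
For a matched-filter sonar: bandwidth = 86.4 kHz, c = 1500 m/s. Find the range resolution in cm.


dR = c/(2*BW) = 1500 / (2 * 86.4e3) = 0.0087 m = 0.87 cm

0.87 cm


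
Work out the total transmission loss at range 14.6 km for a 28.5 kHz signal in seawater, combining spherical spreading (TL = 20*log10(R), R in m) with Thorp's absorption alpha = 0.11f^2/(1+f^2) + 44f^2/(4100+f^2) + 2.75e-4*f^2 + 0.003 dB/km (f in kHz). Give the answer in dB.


194.42 dB


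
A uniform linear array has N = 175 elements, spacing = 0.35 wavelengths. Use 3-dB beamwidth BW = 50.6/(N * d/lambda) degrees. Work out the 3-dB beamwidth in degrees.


BW = 50.6 / (175 * 0.35) = 50.6 / 61.25 = 0.83

0.83 deg


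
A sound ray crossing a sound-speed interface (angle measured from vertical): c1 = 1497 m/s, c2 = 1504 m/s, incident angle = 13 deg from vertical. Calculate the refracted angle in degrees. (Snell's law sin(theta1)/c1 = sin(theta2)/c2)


13.06 deg


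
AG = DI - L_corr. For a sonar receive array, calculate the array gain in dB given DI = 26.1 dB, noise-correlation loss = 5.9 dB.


AG = DI - L_corr = 26.1 - 5.9 = 20.2

20.2 dB


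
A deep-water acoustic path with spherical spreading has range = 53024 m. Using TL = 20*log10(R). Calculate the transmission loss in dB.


94.49 dB


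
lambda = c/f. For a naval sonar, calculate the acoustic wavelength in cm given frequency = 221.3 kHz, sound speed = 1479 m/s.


lambda = c/f = 1479 / 221300 = 0.0067 m = 0.67 cm

0.67 cm


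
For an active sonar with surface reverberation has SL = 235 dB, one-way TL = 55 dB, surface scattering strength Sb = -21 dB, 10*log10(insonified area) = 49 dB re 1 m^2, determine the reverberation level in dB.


RL = SL - 2*TL + Sb + 10*log10(A) = 235 - 2*55 + (-21) + 49 = 153

153 dB


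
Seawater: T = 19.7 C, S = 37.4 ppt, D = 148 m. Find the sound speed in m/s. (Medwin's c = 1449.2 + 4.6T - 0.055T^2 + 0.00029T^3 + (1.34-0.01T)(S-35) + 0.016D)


c = 1449.2 + 4.6*19.7 - 0.055*19.7^2 + 0.00029*19.7^3 + (1.34 - 0.01*19.7)*(37.4 - 35) + 0.016*148 = 1525.8

1525.8 m/s


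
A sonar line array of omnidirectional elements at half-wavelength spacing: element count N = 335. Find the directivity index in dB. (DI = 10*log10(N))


25.25 dB


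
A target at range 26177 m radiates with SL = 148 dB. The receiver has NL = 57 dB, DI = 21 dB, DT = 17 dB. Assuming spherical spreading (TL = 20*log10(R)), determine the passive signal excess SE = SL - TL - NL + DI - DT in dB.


6.64 dB


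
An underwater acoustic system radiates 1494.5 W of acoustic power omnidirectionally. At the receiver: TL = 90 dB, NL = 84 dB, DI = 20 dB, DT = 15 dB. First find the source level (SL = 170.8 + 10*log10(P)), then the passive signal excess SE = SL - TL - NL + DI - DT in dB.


Step 1: SL = 170.8 + 10*log10(1494.5) = 202.54 dB
Step 2: SE = SL - TL - NL + DI - DT = 202.54 - 90 - 84 + 20 - 15 = 33.54

33.54 dB


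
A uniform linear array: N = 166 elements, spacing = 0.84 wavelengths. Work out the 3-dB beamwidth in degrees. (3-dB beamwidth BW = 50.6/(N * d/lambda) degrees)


BW = 50.6 / (166 * 0.84) = 50.6 / 139.44 = 0.36

0.36 deg


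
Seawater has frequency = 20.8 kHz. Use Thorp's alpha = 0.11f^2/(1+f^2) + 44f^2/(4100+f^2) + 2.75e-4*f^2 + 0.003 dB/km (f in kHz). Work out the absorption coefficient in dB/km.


4.432 dB/km


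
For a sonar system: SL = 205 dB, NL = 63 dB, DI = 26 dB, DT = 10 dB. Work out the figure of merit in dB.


158 dB


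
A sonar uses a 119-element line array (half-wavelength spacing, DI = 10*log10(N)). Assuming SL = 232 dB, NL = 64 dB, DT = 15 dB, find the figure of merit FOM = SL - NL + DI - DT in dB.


Step 1: DI = 10*log10(119) = 20.76 dB
Step 2: FOM = SL - NL + DI - DT = 232 - 64 + 20.76 - 15 = 173.76

173.76 dB


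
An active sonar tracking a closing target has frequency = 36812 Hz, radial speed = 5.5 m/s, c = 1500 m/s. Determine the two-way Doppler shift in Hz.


fd = 2*f*v/c = 2 * 36812 * 5.5 / 1500 = 269.95

269.95 Hz


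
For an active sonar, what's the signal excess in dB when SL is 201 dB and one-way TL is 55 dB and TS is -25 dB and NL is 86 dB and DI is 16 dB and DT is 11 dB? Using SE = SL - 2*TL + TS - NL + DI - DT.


SE = SL - 2*TL + TS - NL + DI - DT = 201 - 2*55 + (-25) - 86 + 16 - 11 = -15

-15 dB


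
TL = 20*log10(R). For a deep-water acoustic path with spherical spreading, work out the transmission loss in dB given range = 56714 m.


TL = 20*log10(56714) = 95.07

95.07 dB


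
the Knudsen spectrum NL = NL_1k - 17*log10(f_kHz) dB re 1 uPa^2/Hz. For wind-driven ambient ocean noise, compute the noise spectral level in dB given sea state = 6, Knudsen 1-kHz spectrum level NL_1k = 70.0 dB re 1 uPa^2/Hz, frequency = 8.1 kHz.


NL = NL_1k - 17*log10(f_kHz) = 70.0 - 17*log10(8.1) = 70.0 - (15.44) = 54.56

54.56 dB


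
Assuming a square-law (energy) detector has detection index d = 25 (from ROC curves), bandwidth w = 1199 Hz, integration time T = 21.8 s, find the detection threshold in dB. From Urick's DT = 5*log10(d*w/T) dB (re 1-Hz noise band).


15.69 dB


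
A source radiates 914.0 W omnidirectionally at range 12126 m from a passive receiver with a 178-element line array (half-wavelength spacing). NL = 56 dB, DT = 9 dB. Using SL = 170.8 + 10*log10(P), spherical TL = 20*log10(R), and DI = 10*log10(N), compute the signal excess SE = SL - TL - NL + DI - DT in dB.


76.24 dB


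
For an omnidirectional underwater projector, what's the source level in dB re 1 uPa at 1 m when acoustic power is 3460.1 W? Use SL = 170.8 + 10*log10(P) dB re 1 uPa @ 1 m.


SL = 170.8 + 10*log10(3460.1) = 170.8 + 35.39 = 206.19

206.19 dB


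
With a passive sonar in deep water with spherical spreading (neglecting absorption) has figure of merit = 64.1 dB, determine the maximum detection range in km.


At max range FOM = TL, so 20*log10(R) = 64.1
R = 10^(64.1/20) = 1603.25 m = 1.6 km

1.6 km


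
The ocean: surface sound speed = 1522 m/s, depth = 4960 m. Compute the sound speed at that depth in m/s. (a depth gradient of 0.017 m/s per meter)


c = 1522 + 0.017 * 4960 = 1606.32

1606.32 m/s


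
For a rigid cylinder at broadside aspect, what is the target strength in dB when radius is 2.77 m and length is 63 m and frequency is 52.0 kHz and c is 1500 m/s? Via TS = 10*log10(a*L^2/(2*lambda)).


lambda = 1500/52000 = 0.02885 m
TS = 10*log10(2.77*63^2/(2*0.02885)) = 52.8

52.8 dB


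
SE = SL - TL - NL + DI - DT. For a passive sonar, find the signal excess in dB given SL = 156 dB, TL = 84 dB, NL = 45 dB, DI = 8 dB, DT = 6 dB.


SE = SL - TL - NL + DI - DT = 156 - 84 - 45 + 8 - 6 = 29

29 dB


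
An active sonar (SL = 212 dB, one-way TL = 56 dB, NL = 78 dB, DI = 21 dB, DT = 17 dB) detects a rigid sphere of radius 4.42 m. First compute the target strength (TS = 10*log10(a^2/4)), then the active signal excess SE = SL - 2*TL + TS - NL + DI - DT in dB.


Step 1: TS = 10*log10(4.42^2/4) = 6.89 dB
Step 2: SE = SL - 2*TL + TS - NL + DI - DT = 212 - 2*56 + (6.89) - 78 + 21 - 17 = 32.89

32.89 dB


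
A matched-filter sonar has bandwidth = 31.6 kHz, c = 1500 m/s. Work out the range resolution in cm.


dR = c/(2*BW) = 1500 / (2 * 31.6e3) = 0.0237 m = 2.37 cm

2.37 cm


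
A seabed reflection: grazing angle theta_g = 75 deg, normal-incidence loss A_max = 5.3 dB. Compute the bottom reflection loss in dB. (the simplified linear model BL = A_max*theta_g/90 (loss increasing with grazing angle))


BL = A_max * theta_g / 90 = 5.3 * 75 / 90 = 4.42

4.42 dB


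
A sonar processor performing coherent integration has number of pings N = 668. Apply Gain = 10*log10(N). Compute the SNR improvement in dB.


28.25 dB


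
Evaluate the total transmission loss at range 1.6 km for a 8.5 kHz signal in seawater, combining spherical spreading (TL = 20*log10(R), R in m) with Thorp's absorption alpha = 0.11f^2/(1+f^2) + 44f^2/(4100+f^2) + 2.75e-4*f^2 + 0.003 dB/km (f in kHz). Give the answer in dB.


Step 1 (Thorp): alpha = 0.11*72.25/(1+72.25) + 44*72.25/(4100+72.25) + 2.75e-4*72.25 + 0.003 = 0.8933 dB/km
Step 2: TL_spread = 20*log10(1600) = 64.08 dB
Step 3: TL_abs = alpha*R = 0.8933 * 1.6 = 1.43 dB
Step 4: TL_total = 64.08 + 1.43 = 65.51

65.51 dB


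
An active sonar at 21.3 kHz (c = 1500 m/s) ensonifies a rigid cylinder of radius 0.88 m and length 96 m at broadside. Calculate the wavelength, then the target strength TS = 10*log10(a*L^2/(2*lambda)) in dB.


Step 1: lambda = c/f = 1500/21300 = 0.07042 m
Step 2: TS = 10*log10(a*L^2/(2*lambda)) = 10*log10(0.88*96^2/(2*0.07042)) = 47.6

47.6 dB


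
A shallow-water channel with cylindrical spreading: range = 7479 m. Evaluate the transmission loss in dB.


38.74 dB


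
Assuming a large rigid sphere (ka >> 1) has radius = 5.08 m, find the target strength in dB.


8.1 dB


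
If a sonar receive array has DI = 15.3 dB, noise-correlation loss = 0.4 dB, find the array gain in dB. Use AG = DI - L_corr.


AG = DI - L_corr = 15.3 - 0.4 = 14.9

14.9 dB


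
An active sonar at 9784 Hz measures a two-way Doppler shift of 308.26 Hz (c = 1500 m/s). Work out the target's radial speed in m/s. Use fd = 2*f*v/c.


From fd = 2*f*v/c, v = c*fd/(2*f) = 1500 * 308.26 / (2*9784) = 23.63

23.63 m/s


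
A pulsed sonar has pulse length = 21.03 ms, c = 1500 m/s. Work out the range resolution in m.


dR = c*tau/2 = 1500 * 21.03e-3 / 2 = 15.7725

15.7725 m


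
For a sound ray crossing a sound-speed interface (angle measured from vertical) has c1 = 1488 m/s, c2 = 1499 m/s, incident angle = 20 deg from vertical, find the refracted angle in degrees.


sin(theta2) = (c2/c1)*sin(theta1) = (1499/1488)*sin(20 deg) = 0.34455
theta2 = arcsin(0.34455) = 20.15

20.15 deg


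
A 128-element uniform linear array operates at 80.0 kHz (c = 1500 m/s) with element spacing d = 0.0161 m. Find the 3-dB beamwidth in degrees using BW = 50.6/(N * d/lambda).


Step 1: lambda = 1500/80000 = 0.01875 m
Step 2: d/lambda = 0.0161/0.01875 = 0.8587
Step 3: BW = 50.6/(N * d/lambda) = 50.6/(128 * 0.8587) = 0.46

0.46 deg


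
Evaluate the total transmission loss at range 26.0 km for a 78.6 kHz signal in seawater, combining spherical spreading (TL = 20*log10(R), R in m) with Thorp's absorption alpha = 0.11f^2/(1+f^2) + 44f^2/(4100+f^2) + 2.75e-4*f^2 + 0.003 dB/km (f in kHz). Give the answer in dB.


823.05 dB


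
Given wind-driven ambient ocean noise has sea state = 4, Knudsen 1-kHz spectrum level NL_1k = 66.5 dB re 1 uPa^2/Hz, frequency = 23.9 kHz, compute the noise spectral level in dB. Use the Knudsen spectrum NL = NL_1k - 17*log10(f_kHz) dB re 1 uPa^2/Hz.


43.07 dB


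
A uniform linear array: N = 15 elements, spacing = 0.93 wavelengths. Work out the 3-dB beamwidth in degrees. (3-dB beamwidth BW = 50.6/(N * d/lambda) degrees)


3.63 deg


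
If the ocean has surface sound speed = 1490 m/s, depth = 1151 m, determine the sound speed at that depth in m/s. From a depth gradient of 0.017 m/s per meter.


1509.567 m/s


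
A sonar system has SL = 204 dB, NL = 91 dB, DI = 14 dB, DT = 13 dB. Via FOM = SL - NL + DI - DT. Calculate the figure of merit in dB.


FOM = SL - NL + DI - DT = 204 - 91 + 14 - 13 = 114

114 dB


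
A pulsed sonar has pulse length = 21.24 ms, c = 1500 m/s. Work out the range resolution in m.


15.93 m


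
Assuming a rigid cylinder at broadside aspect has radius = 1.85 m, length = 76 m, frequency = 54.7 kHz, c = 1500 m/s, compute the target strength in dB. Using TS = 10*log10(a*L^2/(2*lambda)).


lambda = 1500/54700 = 0.02742 m
TS = 10*log10(1.85*76^2/(2*0.02742)) = 52.9

52.9 dB


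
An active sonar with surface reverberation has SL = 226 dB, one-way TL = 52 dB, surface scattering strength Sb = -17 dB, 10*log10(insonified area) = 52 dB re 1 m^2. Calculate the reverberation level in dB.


RL = SL - 2*TL + Sb + 10*log10(A) = 226 - 2*52 + (-17) + 52 = 157

157 dB


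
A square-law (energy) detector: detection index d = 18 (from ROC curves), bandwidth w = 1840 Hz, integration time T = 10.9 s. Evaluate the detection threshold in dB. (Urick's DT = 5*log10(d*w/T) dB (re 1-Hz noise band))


DT = 5*log10(d*w/T) = 5*log10(18 * 1840 / 10.9) = 5*log10(3038.53) = 17.41

17.41 dB


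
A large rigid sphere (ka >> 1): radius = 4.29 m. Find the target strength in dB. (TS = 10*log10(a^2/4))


TS = 10*log10(4.29^2 / 4) = 10*log10(4.601025) = 6.63

6.63 dB


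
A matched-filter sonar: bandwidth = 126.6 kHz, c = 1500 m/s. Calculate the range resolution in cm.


0.59 cm


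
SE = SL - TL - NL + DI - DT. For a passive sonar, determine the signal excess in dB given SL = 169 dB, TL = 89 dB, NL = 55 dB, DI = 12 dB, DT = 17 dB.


20 dB


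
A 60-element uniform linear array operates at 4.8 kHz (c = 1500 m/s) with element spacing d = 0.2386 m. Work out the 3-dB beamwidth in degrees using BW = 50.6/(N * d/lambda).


Step 1: lambda = 1500/4800 = 0.3125 m
Step 2: d/lambda = 0.2386/0.3125 = 0.7635
Step 3: BW = 50.6/(N * d/lambda) = 50.6/(60 * 0.7635) = 1.1

1.1 deg


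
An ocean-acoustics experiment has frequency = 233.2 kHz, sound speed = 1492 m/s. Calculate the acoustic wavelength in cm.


lambda = c/f = 1492 / 233200 = 0.0064 m = 0.64 cm

0.64 cm


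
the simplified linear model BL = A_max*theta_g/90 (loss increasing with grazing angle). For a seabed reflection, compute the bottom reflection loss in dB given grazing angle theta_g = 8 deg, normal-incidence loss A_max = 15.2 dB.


1.35 dB


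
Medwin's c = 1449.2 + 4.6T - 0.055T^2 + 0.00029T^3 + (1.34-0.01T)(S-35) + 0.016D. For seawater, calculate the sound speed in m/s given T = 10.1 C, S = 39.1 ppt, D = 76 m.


c = 1449.2 + 4.6*10.1 - 0.055*10.1^2 + 0.00029*10.1^3 + (1.34 - 0.01*10.1)*(39.1 - 35) + 0.016*76 = 1496.64

1496.64 m/s


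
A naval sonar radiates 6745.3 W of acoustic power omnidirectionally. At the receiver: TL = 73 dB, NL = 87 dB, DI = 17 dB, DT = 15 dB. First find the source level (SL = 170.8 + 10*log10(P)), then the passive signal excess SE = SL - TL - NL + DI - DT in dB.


Step 1: SL = 170.8 + 10*log10(6745.3) = 209.09 dB
Step 2: SE = SL - TL - NL + DI - DT = 209.09 - 73 - 87 + 17 - 15 = 51.09

51.09 dB


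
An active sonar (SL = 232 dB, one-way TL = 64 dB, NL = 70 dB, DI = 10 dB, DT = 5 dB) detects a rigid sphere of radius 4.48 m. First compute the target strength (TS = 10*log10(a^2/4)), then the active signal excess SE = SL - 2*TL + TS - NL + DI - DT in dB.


Step 1: TS = 10*log10(4.48^2/4) = 7.0 dB
Step 2: SE = SL - 2*TL + TS - NL + DI - DT = 232 - 2*64 + (7.0) - 70 + 10 - 5 = 46.0

46.0 dB


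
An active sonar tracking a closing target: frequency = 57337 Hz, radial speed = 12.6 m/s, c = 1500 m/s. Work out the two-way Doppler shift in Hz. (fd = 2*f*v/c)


fd = 2*f*v/c = 2 * 57337 * 12.6 / 1500 = 963.26

963.26 Hz


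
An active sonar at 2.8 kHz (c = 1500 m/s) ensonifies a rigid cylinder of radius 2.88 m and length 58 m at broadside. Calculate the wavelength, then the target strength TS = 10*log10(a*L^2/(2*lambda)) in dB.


Step 1: lambda = c/f = 1500/2800 = 0.53571 m
Step 2: TS = 10*log10(a*L^2/(2*lambda)) = 10*log10(2.88*58^2/(2*0.53571)) = 39.56

39.56 dB


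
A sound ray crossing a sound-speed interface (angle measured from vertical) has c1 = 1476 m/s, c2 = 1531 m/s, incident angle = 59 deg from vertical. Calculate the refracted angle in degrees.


sin(theta2) = (c2/c1)*sin(theta1) = (1531/1476)*sin(59 deg) = 0.88911
theta2 = arcsin(0.88911) = 62.76

62.76 deg


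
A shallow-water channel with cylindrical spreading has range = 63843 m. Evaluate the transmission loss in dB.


TL = 10*log10(63843) = 48.05

48.05 dB


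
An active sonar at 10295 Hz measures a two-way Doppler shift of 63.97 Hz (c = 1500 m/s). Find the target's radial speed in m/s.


From fd = 2*f*v/c, v = c*fd/(2*f) = 1500 * 63.97 / (2*10295) = 4.66

4.66 m/s


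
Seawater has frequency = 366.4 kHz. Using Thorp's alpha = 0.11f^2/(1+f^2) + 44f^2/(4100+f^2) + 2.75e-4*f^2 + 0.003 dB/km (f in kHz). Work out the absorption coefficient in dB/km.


f^2 = 134248.96
alpha = 0.11*134248.96/(1+134248.96) + 44*134248.96/(4100+134248.96) + 2.75e-4*134248.96 + 0.003 = 79.728

79.728 dB/km


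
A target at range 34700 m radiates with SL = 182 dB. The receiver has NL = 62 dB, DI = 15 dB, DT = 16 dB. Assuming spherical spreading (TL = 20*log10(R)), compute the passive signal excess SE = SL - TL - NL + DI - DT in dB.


28.19 dB


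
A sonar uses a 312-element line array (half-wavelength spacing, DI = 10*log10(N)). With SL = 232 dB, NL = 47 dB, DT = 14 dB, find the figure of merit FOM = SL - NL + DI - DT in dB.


Step 1: DI = 10*log10(312) = 24.94 dB
Step 2: FOM = SL - NL + DI - DT = 232 - 47 + 24.94 - 14 = 195.94

195.94 dB


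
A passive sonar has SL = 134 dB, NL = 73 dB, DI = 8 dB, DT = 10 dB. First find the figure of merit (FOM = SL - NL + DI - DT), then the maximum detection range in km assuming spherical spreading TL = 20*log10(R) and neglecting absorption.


Step 1: FOM = SL - NL + DI - DT = 134 - 73 + 8 - 10 = 59 dB
Step 2: at max range FOM = TL = 20*log10(R), so R = 10^(59/20) = 891.25 m = 0.89 km

0.89 km


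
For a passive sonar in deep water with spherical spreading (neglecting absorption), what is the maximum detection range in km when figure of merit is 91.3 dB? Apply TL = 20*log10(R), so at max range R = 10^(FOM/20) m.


36.73 km


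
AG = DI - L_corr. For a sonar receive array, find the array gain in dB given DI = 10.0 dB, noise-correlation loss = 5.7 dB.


AG = DI - L_corr = 10.0 - 5.7 = 4.3

4.3 dB


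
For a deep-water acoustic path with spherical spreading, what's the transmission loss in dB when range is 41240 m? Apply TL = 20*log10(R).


TL = 20*log10(41240) = 92.31

92.31 dB


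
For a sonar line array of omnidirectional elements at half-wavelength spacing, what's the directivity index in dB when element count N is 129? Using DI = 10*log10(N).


DI = 10*log10(129) = 21.11

21.11 dB


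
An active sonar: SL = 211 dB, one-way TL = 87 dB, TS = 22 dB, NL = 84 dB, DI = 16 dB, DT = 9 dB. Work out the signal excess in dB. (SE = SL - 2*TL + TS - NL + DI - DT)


SE = SL - 2*TL + TS - NL + DI - DT = 211 - 2*87 + (22) - 84 + 16 - 9 = -18

-18 dB


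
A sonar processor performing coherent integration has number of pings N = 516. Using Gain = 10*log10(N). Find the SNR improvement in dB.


Gain = 10*log10(516) = 27.13

27.13 dB


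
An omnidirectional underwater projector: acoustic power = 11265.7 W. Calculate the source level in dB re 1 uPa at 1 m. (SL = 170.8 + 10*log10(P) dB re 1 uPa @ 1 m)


SL = 170.8 + 10*log10(11265.7) = 170.8 + 40.52 = 211.32

211.32 dB


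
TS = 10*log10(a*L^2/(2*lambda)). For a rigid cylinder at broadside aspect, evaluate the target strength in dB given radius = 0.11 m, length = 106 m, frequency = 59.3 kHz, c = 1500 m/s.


lambda = 1500/59300 = 0.0253 m
TS = 10*log10(0.11*106^2/(2*0.0253)) = 43.88

43.88 dB


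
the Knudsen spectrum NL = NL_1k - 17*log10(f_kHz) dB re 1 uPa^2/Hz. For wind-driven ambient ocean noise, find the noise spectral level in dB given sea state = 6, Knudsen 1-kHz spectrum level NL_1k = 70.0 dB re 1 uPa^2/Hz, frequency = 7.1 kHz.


NL = NL_1k - 17*log10(f_kHz) = 70.0 - 17*log10(7.1) = 70.0 - (14.47) = 55.53

55.53 dB


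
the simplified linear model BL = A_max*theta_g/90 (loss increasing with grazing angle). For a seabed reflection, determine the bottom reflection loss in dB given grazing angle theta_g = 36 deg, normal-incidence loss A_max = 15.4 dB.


6.16 dB


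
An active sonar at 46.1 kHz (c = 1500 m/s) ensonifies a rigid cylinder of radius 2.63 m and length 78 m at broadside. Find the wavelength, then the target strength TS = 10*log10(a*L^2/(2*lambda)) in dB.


Step 1: lambda = c/f = 1500/46100 = 0.03254 m
Step 2: TS = 10*log10(a*L^2/(2*lambda)) = 10*log10(2.63*78^2/(2*0.03254)) = 53.91

53.91 dB


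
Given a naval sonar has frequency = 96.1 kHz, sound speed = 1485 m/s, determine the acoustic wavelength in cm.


lambda = c/f = 1485 / 96100 = 0.0155 m = 1.55 cm

1.55 cm


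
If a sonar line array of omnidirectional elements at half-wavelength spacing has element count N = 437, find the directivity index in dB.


DI = 10*log10(437) = 26.4

26.4 dB


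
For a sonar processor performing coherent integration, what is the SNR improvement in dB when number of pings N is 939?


29.73 dB


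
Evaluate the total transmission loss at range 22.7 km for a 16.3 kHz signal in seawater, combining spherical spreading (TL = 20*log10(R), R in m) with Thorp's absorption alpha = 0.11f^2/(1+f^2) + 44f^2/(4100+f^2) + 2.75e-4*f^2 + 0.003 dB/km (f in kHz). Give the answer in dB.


Step 1 (Thorp): alpha = 0.11*265.69/(1+265.69) + 44*265.69/(4100+265.69) + 2.75e-4*265.69 + 0.003 = 2.8634 dB/km
Step 2: TL_spread = 20*log10(22700) = 87.12 dB
Step 3: TL_abs = alpha*R = 2.8634 * 22.7 = 65.0 dB
Step 4: TL_total = 87.12 + 65.0 = 152.12

152.12 dB


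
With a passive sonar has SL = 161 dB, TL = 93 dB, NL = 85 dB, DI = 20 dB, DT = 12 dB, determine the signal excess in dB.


-9 dB


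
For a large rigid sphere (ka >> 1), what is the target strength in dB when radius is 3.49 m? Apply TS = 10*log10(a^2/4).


4.84 dB


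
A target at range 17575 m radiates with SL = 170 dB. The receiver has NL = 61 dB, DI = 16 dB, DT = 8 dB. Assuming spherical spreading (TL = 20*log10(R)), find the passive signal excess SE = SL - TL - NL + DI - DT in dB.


Step 1: TL = 20*log10(17575) = 84.9 dB
Step 2: SE = 170 - 84.9 - 61 + 16 - 8 = 32.1

32.1 dB


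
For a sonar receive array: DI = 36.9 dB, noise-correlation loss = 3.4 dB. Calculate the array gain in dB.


AG = DI - L_corr = 36.9 - 3.4 = 33.5

33.5 dB


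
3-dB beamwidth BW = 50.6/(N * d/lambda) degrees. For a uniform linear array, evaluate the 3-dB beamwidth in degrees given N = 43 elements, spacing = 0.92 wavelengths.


BW = 50.6 / (43 * 0.92) = 50.6 / 39.56 = 1.28

1.28 deg


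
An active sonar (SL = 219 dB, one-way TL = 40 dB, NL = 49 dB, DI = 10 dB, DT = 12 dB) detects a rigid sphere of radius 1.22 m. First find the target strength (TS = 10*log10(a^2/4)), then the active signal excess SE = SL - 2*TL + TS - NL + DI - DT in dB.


Step 1: TS = 10*log10(1.22^2/4) = -4.29 dB
Step 2: SE = SL - 2*TL + TS - NL + DI - DT = 219 - 2*40 + (-4.29) - 49 + 10 - 12 = 83.71

83.71 dB


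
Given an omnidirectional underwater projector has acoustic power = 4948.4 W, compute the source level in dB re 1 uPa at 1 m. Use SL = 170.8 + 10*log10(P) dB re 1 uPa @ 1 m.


SL = 170.8 + 10*log10(4948.4) = 170.8 + 36.94 = 207.74

207.74 dB


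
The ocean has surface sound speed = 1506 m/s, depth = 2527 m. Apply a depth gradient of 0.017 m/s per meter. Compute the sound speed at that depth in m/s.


1548.959 m/s


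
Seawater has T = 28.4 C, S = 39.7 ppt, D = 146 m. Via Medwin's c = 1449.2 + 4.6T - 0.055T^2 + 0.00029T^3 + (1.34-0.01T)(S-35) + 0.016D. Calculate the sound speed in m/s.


c = 1449.2 + 4.6*28.4 - 0.055*28.4^2 + 0.00029*28.4^3 + (1.34 - 0.01*28.4)*(39.7 - 35) + 0.016*146 = 1549.42

1549.42 m/s


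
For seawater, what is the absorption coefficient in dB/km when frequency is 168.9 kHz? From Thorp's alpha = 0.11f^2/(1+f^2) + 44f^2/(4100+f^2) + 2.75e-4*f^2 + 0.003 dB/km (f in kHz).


f^2 = 28527.21
alpha = 0.11*28527.21/(1+28527.21) + 44*28527.21/(4100+28527.21) + 2.75e-4*28527.21 + 0.003 = 46.429

46.429 dB/km


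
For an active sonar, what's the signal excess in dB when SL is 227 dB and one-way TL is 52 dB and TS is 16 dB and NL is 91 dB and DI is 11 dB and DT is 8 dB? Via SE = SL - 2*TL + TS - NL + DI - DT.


51 dB


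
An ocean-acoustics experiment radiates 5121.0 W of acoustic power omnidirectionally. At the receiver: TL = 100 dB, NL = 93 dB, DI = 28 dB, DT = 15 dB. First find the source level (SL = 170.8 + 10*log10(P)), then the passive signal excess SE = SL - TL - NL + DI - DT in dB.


Step 1: SL = 170.8 + 10*log10(5121.0) = 207.89 dB
Step 2: SE = SL - TL - NL + DI - DT = 207.89 - 100 - 93 + 28 - 15 = 27.89

27.89 dB


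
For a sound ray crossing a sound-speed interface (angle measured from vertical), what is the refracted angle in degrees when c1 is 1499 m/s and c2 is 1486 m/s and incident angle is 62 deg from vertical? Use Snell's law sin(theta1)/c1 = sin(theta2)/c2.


sin(theta2) = (c2/c1)*sin(theta1) = (1486/1499)*sin(62 deg) = 0.87529
theta2 = arcsin(0.87529) = 61.08

61.08 deg


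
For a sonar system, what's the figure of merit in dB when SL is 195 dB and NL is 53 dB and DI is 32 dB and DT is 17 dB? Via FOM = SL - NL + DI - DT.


FOM = SL - NL + DI - DT = 195 - 53 + 32 - 17 = 157

157 dB


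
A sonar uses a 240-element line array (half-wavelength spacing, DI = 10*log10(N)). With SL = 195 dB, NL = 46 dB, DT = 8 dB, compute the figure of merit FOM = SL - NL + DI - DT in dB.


164.8 dB


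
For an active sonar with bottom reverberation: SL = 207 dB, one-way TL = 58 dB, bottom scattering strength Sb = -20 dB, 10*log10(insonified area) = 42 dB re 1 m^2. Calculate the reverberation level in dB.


RL = SL - 2*TL + Sb + 10*log10(A) = 207 - 2*58 + (-20) + 42 = 113

113 dB


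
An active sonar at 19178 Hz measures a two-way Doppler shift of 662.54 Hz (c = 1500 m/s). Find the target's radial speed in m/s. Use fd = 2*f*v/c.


From fd = 2*f*v/c, v = c*fd/(2*f) = 1500 * 662.54 / (2*19178) = 25.91

25.91 m/s


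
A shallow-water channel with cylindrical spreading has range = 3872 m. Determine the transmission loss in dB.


35.88 dB


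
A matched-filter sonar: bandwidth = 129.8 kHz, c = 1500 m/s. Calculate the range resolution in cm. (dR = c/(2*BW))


dR = c/(2*BW) = 1500 / (2 * 129.8e3) = 0.0058 m = 0.58 cm

0.58 cm


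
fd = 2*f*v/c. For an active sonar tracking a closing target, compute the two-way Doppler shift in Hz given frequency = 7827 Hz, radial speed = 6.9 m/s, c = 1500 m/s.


72.01 Hz


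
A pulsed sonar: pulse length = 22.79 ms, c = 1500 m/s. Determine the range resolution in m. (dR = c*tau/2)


17.0925 m


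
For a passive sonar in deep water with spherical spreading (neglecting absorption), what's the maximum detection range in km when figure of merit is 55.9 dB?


0.62 km


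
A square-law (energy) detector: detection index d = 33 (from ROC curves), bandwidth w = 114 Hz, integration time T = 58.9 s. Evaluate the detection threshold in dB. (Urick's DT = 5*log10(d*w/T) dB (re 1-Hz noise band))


DT = 5*log10(d*w/T) = 5*log10(33 * 114 / 58.9) = 5*log10(63.87) = 9.03

9.03 dB


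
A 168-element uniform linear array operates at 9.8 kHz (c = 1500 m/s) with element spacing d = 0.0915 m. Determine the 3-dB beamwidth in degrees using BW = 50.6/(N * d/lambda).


Step 1: lambda = 1500/9800 = 0.15306 m
Step 2: d/lambda = 0.0915/0.15306 = 0.5978
Step 3: BW = 50.6/(N * d/lambda) = 50.6/(168 * 0.5978) = 0.5

0.5 deg


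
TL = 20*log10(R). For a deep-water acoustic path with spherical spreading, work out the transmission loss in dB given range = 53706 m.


94.6 dB


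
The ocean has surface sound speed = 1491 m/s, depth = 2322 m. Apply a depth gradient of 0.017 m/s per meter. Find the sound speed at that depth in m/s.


c = 1491 + 0.017 * 2322 = 1530.474

1530.474 m/s


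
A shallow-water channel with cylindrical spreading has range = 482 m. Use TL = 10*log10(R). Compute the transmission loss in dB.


TL = 10*log10(482) = 26.83

26.83 dB


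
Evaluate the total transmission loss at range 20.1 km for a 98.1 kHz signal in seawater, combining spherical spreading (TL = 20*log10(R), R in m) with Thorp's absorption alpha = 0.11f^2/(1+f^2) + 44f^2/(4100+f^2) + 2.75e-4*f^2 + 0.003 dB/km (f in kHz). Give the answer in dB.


Step 1 (Thorp): alpha = 0.11*9623.61/(1+9623.61) + 44*9623.61/(4100+9623.61) + 2.75e-4*9623.61 + 0.003 = 33.6143 dB/km
Step 2: TL_spread = 20*log10(20100) = 86.06 dB
Step 3: TL_abs = alpha*R = 33.6143 * 20.1 = 675.65 dB
Step 4: TL_total = 86.06 + 675.65 = 761.71

761.71 dB


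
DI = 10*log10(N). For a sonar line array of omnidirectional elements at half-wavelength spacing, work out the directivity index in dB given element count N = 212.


23.26 dB


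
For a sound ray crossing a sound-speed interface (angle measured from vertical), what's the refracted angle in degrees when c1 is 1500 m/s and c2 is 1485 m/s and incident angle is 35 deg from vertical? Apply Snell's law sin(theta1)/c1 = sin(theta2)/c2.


sin(theta2) = (c2/c1)*sin(theta1) = (1485/1500)*sin(35 deg) = 0.56784
theta2 = arcsin(0.56784) = 34.6

34.6 deg


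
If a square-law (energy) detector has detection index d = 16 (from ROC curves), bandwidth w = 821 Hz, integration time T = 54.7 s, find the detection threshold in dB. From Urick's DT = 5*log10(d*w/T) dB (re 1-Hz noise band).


DT = 5*log10(d*w/T) = 5*log10(16 * 821 / 54.7) = 5*log10(240.15) = 11.9

11.9 dB


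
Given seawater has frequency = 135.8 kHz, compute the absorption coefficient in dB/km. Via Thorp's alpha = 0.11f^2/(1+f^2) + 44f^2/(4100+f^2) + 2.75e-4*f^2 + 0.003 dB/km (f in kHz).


f^2 = 18441.64
alpha = 0.11*18441.64/(1+18441.64) + 44*18441.64/(4100+18441.64) + 2.75e-4*18441.64 + 0.003 = 41.181

41.181 dB/km


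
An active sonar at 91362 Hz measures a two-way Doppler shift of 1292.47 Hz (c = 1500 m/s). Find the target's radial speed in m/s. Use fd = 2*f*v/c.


10.61 m/s


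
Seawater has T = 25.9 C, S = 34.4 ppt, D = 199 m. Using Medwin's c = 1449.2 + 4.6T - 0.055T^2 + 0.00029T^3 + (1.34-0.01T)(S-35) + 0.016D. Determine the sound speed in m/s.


c = 1449.2 + 4.6*25.9 - 0.055*25.9^2 + 0.00029*25.9^3 + (1.34 - 0.01*25.9)*(34.4 - 35) + 0.016*199 = 1539.02

1539.02 m/s


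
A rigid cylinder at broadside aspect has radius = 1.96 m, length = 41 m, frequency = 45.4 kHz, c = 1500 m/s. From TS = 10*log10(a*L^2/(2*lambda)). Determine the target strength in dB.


lambda = 1500/45400 = 0.03304 m
TS = 10*log10(1.96*41^2/(2*0.03304)) = 46.98

46.98 dB


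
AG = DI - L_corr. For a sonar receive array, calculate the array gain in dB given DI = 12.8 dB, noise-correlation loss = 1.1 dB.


AG = DI - L_corr = 12.8 - 1.1 = 11.7

11.7 dB


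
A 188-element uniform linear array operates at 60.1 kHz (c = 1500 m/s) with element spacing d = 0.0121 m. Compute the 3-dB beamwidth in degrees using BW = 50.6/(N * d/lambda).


Step 1: lambda = 1500/60100 = 0.02496 m
Step 2: d/lambda = 0.0121/0.02496 = 0.4848
Step 3: BW = 50.6/(N * d/lambda) = 50.6/(188 * 0.4848) = 0.56

0.56 deg


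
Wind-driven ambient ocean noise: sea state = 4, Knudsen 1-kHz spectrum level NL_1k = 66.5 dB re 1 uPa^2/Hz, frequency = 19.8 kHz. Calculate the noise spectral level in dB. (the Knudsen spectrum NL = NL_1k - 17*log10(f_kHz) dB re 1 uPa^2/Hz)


44.46 dB


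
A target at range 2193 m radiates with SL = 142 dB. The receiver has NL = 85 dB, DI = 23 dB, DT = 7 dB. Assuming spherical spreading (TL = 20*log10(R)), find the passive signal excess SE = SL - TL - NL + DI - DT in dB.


Step 1: TL = 20*log10(2193) = 66.82 dB
Step 2: SE = 142 - 66.82 - 85 + 23 - 7 = 6.18

6.18 dB


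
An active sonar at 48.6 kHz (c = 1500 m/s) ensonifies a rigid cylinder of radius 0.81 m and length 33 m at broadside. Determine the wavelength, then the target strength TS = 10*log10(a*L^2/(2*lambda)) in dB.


Step 1: lambda = c/f = 1500/48600 = 0.03086 m
Step 2: TS = 10*log10(a*L^2/(2*lambda)) = 10*log10(0.81*33^2/(2*0.03086)) = 41.55

41.55 dB


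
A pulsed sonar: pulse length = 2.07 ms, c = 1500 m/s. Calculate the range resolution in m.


1.5525 m


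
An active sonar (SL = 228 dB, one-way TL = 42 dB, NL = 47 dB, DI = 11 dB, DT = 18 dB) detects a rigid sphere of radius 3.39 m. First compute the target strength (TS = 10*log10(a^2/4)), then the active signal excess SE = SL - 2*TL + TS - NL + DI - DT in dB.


Step 1: TS = 10*log10(3.39^2/4) = 4.58 dB
Step 2: SE = SL - 2*TL + TS - NL + DI - DT = 228 - 2*42 + (4.58) - 47 + 11 - 18 = 94.58

94.58 dB


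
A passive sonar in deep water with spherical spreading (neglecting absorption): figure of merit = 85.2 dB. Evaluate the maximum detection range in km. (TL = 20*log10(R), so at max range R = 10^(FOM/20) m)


At max range FOM = TL, so 20*log10(R) = 85.2
R = 10^(85.2/20) = 18197.01 m = 18.2 km

18.2 km


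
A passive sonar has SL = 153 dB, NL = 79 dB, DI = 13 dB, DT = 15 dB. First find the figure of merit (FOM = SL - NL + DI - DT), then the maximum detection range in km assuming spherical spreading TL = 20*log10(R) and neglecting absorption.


Step 1: FOM = SL - NL + DI - DT = 153 - 79 + 13 - 15 = 72 dB
Step 2: at max range FOM = TL = 20*log10(R), so R = 10^(72/20) = 3981.07 m = 3.98 km

3.98 km


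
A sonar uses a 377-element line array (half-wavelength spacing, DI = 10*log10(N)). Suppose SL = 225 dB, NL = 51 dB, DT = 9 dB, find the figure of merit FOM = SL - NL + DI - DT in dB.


Step 1: DI = 10*log10(377) = 25.76 dB
Step 2: FOM = SL - NL + DI - DT = 225 - 51 + 25.76 - 9 = 190.76

190.76 dB


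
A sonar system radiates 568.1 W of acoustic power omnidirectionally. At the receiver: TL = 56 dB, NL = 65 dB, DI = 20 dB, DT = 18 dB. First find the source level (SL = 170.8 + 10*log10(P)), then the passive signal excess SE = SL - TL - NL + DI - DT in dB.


Step 1: SL = 170.8 + 10*log10(568.1) = 198.34 dB
Step 2: SE = SL - TL - NL + DI - DT = 198.34 - 56 - 65 + 20 - 18 = 79.34

79.34 dB


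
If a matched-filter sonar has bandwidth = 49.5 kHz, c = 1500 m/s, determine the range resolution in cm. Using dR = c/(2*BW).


1.52 cm


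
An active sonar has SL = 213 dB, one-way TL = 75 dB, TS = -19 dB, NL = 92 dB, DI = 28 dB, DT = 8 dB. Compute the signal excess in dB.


-28 dB


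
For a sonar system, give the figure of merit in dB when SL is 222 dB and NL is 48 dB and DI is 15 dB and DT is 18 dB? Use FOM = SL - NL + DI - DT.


FOM = SL - NL + DI - DT = 222 - 48 + 15 - 18 = 171

171 dB


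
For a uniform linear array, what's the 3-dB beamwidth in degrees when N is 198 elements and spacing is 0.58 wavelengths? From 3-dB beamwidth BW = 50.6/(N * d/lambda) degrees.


0.44 deg


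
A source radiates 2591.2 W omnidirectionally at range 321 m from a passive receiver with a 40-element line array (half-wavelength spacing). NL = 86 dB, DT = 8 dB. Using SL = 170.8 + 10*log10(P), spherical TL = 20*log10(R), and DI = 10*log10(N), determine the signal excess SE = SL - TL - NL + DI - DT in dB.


Step 1: SL = 170.8 + 10*log10(2591.2) = 204.94 dB
Step 2: TL = 20*log10(321) = 50.13 dB
Step 3: DI = 10*log10(40) = 16.02 dB
Step 4: SE = SL - TL - NL + DI - DT = 204.94 - 50.13 - 86 + 16.02 - 8 = 76.83

76.83 dB


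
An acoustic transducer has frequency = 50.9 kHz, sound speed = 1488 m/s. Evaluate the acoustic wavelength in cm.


lambda = c/f = 1488 / 50900 = 0.0292 m = 2.92 cm

2.92 cm


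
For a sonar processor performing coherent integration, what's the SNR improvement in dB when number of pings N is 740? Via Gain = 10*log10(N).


28.69 dB


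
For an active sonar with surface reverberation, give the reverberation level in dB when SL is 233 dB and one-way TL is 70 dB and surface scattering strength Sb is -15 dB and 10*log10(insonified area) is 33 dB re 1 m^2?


RL = SL - 2*TL + Sb + 10*log10(A) = 233 - 2*70 + (-15) + 33 = 111

111 dB


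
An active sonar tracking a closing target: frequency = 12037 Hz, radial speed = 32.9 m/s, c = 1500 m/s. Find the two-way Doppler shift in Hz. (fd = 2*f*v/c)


fd = 2*f*v/c = 2 * 12037 * 32.9 / 1500 = 528.02

528.02 Hz


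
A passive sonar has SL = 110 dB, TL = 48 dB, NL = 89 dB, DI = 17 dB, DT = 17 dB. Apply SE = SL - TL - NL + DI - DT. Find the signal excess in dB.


SE = SL - TL - NL + DI - DT = 110 - 48 - 89 + 17 - 17 = -27

-27 dB


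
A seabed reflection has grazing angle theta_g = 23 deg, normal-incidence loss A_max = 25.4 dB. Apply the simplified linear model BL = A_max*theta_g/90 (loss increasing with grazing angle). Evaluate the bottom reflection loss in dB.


BL = A_max * theta_g / 90 = 25.4 * 23 / 90 = 6.49

6.49 dB


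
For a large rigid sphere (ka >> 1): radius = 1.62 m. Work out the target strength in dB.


TS = 10*log10(1.62^2 / 4) = 10*log10(0.6561) = -1.83

-1.83 dB


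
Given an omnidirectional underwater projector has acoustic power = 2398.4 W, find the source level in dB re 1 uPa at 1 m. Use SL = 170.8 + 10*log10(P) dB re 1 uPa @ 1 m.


SL = 170.8 + 10*log10(2398.4) = 170.8 + 33.8 = 204.6

204.6 dB


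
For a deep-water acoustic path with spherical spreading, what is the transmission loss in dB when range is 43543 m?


92.78 dB


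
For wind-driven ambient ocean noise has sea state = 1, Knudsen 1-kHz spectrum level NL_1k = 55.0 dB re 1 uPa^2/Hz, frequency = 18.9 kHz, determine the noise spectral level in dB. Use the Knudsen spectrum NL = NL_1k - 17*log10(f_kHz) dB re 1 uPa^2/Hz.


33.3 dB


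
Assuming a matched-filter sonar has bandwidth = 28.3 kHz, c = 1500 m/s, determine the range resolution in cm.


2.65 cm


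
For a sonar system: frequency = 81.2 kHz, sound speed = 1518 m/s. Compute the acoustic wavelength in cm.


lambda = c/f = 1518 / 81200 = 0.0187 m = 1.87 cm

1.87 cm


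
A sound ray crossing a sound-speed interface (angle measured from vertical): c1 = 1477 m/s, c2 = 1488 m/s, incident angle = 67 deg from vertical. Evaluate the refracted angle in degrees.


sin(theta2) = (c2/c1)*sin(theta1) = (1488/1477)*sin(67 deg) = 0.92736
theta2 = arcsin(0.92736) = 68.03

68.03 deg


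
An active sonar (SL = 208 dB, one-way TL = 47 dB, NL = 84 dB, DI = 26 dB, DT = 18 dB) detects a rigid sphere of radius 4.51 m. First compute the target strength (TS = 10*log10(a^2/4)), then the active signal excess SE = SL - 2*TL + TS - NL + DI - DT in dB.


Step 1: TS = 10*log10(4.51^2/4) = 7.06 dB
Step 2: SE = SL - 2*TL + TS - NL + DI - DT = 208 - 2*47 + (7.06) - 84 + 26 - 18 = 45.06

45.06 dB


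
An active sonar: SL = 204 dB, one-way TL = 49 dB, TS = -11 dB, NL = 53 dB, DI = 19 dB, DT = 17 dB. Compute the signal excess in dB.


SE = SL - 2*TL + TS - NL + DI - DT = 204 - 2*49 + (-11) - 53 + 19 - 17 = 44

44 dB


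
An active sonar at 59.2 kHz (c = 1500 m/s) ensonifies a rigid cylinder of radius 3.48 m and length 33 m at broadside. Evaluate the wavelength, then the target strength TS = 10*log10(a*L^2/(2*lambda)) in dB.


Step 1: lambda = c/f = 1500/59200 = 0.02534 m
Step 2: TS = 10*log10(a*L^2/(2*lambda)) = 10*log10(3.48*33^2/(2*0.02534)) = 48.74

48.74 dB


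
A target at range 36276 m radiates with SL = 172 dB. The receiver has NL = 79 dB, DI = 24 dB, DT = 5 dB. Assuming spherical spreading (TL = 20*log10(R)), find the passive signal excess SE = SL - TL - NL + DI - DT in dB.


20.81 dB
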